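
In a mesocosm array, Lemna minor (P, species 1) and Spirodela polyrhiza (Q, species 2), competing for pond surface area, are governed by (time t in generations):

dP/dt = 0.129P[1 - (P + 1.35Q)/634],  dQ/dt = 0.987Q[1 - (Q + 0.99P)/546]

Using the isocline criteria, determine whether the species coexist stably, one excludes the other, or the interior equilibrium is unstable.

unstable coexistence (outcome depends on initial conditions)

Compare the nullcline intercepts: K1/α12 = 634/1.35 = 470 < K2 = 546; K2/α21 = 546/0.99 = 552 < K1 = 634.
Since both are reversed, neither can invade when rare; the interior point is a saddle.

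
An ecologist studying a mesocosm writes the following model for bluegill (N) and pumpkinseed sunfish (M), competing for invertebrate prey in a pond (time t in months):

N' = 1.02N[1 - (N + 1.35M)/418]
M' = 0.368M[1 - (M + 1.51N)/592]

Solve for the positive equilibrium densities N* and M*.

N* ≈ 367, M* ≈ 37.7

Setting both brackets to zero gives the nullclines N + 1.35M = 418 and 1.51N + M = 592.
Substituting M = 592 - 1.51N into the first: N(1 - 1.35·1.51) = 418 - 1.35·592.
So N* = -381/-1.04 = 367, and then M* = 592 - 1.51·367 = 37.7.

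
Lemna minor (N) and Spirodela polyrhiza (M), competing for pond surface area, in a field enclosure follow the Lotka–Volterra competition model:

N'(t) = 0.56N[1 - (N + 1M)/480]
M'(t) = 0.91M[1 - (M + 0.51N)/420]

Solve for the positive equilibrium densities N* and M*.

N* ≈ 122, M* ≈ 358

Setting both brackets to zero gives the nullclines N + 1M = 480 and 0.51N + M = 420.
Substituting M = 420 - 0.51N into the first: N(1 - 1·0.51) = 480 - 1·420.
So N* = 60/0.49 = 122, and then M* = 420 - 0.51·122 = 358.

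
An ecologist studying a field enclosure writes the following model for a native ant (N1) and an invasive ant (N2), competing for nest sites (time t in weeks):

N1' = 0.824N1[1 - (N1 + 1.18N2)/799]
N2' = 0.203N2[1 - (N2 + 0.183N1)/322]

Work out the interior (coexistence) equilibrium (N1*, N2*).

N1* ≈ 534, N2* ≈ 224

Setting both brackets to zero gives the nullclines N1 + 1.18N2 = 799 and 0.183N1 + N2 = 322.
Substituting N2 = 322 - 0.183N1 into the first: N1(1 - 1.18·0.183) = 799 - 1.18·322.
So N1* = 419/0.784 = 534, and then N2* = 322 - 0.183·534 = 224.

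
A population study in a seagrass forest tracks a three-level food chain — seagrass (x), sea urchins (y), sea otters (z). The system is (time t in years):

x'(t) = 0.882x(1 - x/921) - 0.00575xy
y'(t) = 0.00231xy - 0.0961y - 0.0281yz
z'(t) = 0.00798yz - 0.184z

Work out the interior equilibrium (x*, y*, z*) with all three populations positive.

x* ≈ 783, y* ≈ 23.1, z* ≈ 60.9

From dz/dt = 0: 0.00798y* = 0.184, so y* = 23.1.
From dx/dt = 0: 0.882(1 - x*/921) = 0.00575·23.1, giving x* = 921·(1 - 0.15) = 783.
From dy/dt = 0: 0.00231·783 - 0.0961 = 0.0281z*, so z* = 1.71/0.0281 = 60.9.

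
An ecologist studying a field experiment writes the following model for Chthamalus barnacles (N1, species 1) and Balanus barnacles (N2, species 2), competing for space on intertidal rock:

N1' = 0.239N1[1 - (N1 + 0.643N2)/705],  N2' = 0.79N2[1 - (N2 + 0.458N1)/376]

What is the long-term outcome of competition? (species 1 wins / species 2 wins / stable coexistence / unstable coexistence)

stable coexistence

Compare the nullcline intercepts: K1/α12 = 705/0.643 = 1100 > K2 = 376; K2/α21 = 376/0.458 = 821 > K1 = 705.
Since both inequalities hold, each species can invade when rare, so the interior equilibrium is stable.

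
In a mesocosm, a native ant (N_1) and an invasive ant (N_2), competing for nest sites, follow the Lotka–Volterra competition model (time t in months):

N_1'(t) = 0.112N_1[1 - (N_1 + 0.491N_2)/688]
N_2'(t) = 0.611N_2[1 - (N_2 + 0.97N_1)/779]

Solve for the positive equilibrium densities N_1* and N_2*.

Setting both brackets to zero gives the nullclines N_1 + 0.491N_2 = 688 and 0.97N_1 + N_2 = 779.
Substituting N_2 = 779 - 0.97N_1 into the first: N_1(1 - 0.491·0.97) = 688 - 0.491·779.
So N_1* = 306/0.524 = 583, and then N_2* = 779 - 0.97·583 = 213.

N_1* ≈ 583, N_2* ≈ 213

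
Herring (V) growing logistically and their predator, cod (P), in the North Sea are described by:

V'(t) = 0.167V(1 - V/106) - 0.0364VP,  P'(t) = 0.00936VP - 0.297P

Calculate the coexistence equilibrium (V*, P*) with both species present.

V* ≈ 31.7, P* ≈ 3.21

From dP/dt = 0 with P > 0: 0.00936V* = 0.297, so V* = 31.7.
Substitute into dV/dt = 0: 0.167(1 - 31.7/106) = 0.0364P*.
The bracket is 0.701, giving P* = 0.117/0.0364 = 3.21.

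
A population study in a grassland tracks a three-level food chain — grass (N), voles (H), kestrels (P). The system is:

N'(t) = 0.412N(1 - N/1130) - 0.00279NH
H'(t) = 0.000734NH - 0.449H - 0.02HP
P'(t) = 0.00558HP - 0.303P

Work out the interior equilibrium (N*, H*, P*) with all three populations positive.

N* ≈ 714, H* ≈ 54.3, P* ≈ 3.77

From dP/dt = 0: 0.00558H* = 0.303, so H* = 54.3.
From dN/dt = 0: 0.412(1 - N*/1130) = 0.00279·54.3, giving N* = 1130·(1 - 0.368) = 714.
From dH/dt = 0: 0.000734·714 - 0.449 = 0.02P*, so P* = 0.0754/0.02 = 3.77.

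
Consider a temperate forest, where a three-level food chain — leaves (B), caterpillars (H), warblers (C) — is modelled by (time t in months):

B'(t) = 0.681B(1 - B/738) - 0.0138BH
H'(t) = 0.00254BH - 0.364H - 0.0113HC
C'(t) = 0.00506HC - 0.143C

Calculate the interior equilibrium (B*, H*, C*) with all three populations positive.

B* ≈ 315, H* ≈ 28.3, C* ≈ 38.7

From dC/dt = 0: 0.00506H* = 0.143, so H* = 28.3.
From dB/dt = 0: 0.681(1 - B*/738) = 0.0138·28.3, giving B* = 738·(1 - 0.573) = 315.
From dH/dt = 0: 0.00254·315 - 0.364 = 0.0113C*, so C* = 0.437/0.0113 = 38.7.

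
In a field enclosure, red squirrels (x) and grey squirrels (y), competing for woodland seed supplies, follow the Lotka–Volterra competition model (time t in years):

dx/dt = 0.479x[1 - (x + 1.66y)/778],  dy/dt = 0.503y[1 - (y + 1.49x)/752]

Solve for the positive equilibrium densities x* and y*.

x* ≈ 319, y* ≈ 276

Setting both brackets to zero gives the nullclines x + 1.66y = 778 and 1.49x + y = 752.
Substituting y = 752 - 1.49x into the first: x(1 - 1.66·1.49) = 778 - 1.66·752.
So x* = -470/-1.47 = 319, and then y* = 752 - 1.49·319 = 276.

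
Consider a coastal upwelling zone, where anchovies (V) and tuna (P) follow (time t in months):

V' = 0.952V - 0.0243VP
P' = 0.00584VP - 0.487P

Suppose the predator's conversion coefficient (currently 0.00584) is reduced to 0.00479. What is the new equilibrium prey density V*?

At the interior fixed point, setting dP/dt = 0 with P > 0 fixes V* = (predator death rate)/(VP coefficient) — independent of the other coefficients.
With the change, V* = 0.487/0.00479 = 102; it rises from 83.4.

V* ≈ 102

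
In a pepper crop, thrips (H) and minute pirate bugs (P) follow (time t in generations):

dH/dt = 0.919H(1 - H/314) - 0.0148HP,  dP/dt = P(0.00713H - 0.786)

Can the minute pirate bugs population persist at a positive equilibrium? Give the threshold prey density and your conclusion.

Threshold H = 110; K > 110, so yes, the predator persists.

The predator equation gives dP/dt > 0 only when H > 0.786/0.00713 = 110.
Without the predator, H → K = 314. Since 314 > 110, the predator can invade and persist.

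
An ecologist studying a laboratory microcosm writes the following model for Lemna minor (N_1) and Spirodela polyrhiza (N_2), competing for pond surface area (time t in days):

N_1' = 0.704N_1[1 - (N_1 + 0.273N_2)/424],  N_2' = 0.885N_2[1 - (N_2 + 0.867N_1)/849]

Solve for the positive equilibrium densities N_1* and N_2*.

N_1* ≈ 252, N_2* ≈ 631

Setting both brackets to zero gives the nullclines N_1 + 0.273N_2 = 424 and 0.867N_1 + N_2 = 849.
Substituting N_2 = 849 - 0.867N_1 into the first: N_1(1 - 0.273·0.867) = 424 - 0.273·849.
So N_1* = 192/0.763 = 252, and then N_2* = 849 - 0.867·252 = 631.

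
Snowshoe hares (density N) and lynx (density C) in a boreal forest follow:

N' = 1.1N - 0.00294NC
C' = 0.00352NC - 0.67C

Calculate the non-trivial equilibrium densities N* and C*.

Set dC/dt = 0 with C > 0: 0.00352N - 0.67 = 0, so N* = 0.67/0.00352 = 190.
Set dN/dt = 0 with N > 0: 1.1 - 0.00294C = 0, so C* = 1.1/0.00294 = 374.

N* ≈ 190, C* ≈ 374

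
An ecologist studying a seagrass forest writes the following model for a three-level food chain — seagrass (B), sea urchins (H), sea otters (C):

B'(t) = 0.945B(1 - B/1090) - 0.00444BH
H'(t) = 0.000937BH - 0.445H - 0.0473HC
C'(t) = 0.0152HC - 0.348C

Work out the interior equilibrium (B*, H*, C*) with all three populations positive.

B* ≈ 973, H* ≈ 22.9, C* ≈ 9.86

From dC/dt = 0: 0.0152H* = 0.348, so H* = 22.9.
From dB/dt = 0: 0.945(1 - B*/1090) = 0.00444·22.9, giving B* = 1090·(1 - 0.108) = 973.
From dH/dt = 0: 0.000937·973 - 0.445 = 0.0473C*, so C* = 0.466/0.0473 = 9.86.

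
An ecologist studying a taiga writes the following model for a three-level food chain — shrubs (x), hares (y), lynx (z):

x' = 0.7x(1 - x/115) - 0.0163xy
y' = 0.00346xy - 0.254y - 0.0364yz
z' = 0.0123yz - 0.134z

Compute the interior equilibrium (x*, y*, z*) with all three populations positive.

From dz/dt = 0: 0.0123y* = 0.134, so y* = 10.9.
From dx/dt = 0: 0.7(1 - x*/115) = 0.0163·10.9, giving x* = 115·(1 - 0.254) = 85.8.
From dy/dt = 0: 0.00346·85.8 - 0.254 = 0.0364z*, so z* = 0.043/0.0364 = 1.18.

x* ≈ 85.8, y* ≈ 10.9, z* ≈ 1.18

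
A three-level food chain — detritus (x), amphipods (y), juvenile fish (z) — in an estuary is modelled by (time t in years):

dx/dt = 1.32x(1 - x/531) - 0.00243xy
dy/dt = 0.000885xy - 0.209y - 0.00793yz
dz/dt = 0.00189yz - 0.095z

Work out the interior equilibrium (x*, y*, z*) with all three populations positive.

From dz/dt = 0: 0.00189y* = 0.095, so y* = 50.3.
From dx/dt = 0: 1.32(1 - x*/531) = 0.00243·50.3, giving x* = 531·(1 - 0.0925) = 482.
From dy/dt = 0: 0.000885·482 - 0.209 = 0.00793z*, so z* = 0.217/0.00793 = 27.4.

x* ≈ 482, y* ≈ 50.3, z* ≈ 27.4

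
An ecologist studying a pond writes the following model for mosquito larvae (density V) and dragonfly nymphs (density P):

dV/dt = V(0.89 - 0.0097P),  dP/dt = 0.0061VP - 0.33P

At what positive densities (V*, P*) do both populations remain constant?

V* ≈ 54.1, P* ≈ 91.8

Set dP/dt = 0 with P > 0: 0.0061V - 0.33 = 0, so V* = 0.33/0.0061 = 54.1.
Set dV/dt = 0 with V > 0: 0.89 - 0.0097P = 0, so P* = 0.89/0.0097 = 91.8.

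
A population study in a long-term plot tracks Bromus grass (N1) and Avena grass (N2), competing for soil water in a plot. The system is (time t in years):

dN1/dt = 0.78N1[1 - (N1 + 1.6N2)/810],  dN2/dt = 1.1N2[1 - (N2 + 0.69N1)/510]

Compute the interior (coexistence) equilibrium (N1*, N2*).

N1* ≈ 57.7, N2* ≈ 470

Setting both brackets to zero gives the nullclines N1 + 1.6N2 = 810 and 0.69N1 + N2 = 510.
Substituting N2 = 510 - 0.69N1 into the first: N1(1 - 1.6·0.69) = 810 - 1.6·510.
So N1* = -6/-0.104 = 57.7, and then N2* = 510 - 0.69·57.7 = 470.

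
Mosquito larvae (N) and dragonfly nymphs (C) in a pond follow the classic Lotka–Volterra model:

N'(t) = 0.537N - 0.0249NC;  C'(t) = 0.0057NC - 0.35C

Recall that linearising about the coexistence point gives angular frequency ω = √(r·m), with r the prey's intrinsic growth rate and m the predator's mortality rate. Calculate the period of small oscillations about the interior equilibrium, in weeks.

T ≈ 14.5 weeks

Here r = 0.537 and m = 0.35, so r·m = 0.188.
ω = √0.188 = 0.434 per week, hence T = 2π/ω ≈ 14.5 weeks.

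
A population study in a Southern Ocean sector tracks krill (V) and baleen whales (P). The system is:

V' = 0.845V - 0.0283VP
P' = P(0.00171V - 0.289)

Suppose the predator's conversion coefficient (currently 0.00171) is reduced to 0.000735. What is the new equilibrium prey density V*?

At the interior fixed point, setting dP/dt = 0 with P > 0 fixes V* = (predator death rate)/(VP coefficient) — independent of the other coefficients.
With the change, V* = 0.289/0.000735 = 393; it rises from 169.

V* ≈ 393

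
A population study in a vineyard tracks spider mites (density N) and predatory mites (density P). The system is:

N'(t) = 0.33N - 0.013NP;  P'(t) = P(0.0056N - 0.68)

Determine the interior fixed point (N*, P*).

Set dP/dt = 0 with P > 0: 0.0056N - 0.68 = 0, so N* = 0.68/0.0056 = 121.
Set dN/dt = 0 with N > 0: 0.33 - 0.013P = 0, so P* = 0.33/0.013 = 25.4.

N* ≈ 121, P* ≈ 25.4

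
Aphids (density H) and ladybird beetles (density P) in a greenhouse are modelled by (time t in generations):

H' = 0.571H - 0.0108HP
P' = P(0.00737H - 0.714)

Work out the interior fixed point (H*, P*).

H* ≈ 96.9, P* ≈ 52.9

Set dP/dt = 0 with P > 0: 0.00737H - 0.714 = 0, so H* = 0.714/0.00737 = 96.9.
Set dH/dt = 0 with H > 0: 0.571 - 0.0108P = 0, so P* = 0.571/0.0108 = 52.9.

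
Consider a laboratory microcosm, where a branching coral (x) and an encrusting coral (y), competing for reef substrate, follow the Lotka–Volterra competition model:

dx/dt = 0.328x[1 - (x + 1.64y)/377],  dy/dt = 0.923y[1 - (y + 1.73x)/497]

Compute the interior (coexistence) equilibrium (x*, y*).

x* ≈ 238, y* ≈ 84.5

Setting both brackets to zero gives the nullclines x + 1.64y = 377 and 1.73x + y = 497.
Substituting y = 497 - 1.73x into the first: x(1 - 1.64·1.73) = 377 - 1.64·497.
So x* = -438/-1.84 = 238, and then y* = 497 - 1.73·238 = 84.5.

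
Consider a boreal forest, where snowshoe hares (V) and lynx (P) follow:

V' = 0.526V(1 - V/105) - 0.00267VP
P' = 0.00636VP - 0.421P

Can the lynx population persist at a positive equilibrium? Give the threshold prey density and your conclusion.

Threshold V = 66.2; K > 66.2, so yes, the predator persists.

The predator equation gives dP/dt > 0 only when V > 0.421/0.00636 = 66.2.
Without the predator, V → K = 105. Since 105 > 66.2, the predator can invade and persist.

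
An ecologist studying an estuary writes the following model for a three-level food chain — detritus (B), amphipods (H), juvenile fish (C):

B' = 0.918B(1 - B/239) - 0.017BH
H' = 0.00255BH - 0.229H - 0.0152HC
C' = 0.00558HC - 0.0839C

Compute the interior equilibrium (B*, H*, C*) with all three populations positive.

From dC/dt = 0: 0.00558H* = 0.0839, so H* = 15.
From dB/dt = 0: 0.918(1 - B*/239) = 0.017·15, giving B* = 239·(1 - 0.278) = 172.
From dH/dt = 0: 0.00255·172 - 0.229 = 0.0152C*, so C* = 0.211/0.0152 = 13.9.

B* ≈ 172, H* ≈ 15, C* ≈ 13.9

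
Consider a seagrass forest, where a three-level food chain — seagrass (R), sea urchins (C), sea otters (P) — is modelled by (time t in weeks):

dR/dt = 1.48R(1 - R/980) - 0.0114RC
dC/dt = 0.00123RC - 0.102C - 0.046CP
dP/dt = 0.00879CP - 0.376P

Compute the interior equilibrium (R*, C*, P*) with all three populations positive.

From dP/dt = 0: 0.00879C* = 0.376, so C* = 42.8.
From dR/dt = 0: 1.48(1 - R*/980) = 0.0114·42.8, giving R* = 980·(1 - 0.329) = 657.
From dC/dt = 0: 0.00123·657 - 0.102 = 0.046P*, so P* = 0.706/0.046 = 15.4.

R* ≈ 657, C* ≈ 42.8, P* ≈ 15.4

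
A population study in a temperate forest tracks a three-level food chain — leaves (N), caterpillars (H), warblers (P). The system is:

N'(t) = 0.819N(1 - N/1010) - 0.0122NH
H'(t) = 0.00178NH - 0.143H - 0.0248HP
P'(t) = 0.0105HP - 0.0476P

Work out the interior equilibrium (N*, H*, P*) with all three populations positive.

From dP/dt = 0: 0.0105H* = 0.0476, so H* = 4.53.
From dN/dt = 0: 0.819(1 - N*/1010) = 0.0122·4.53, giving N* = 1010·(1 - 0.0675) = 942.
From dH/dt = 0: 0.00178·942 - 0.143 = 0.0248P*, so P* = 1.53/0.0248 = 61.8.

N* ≈ 942, H* ≈ 4.53, P* ≈ 61.8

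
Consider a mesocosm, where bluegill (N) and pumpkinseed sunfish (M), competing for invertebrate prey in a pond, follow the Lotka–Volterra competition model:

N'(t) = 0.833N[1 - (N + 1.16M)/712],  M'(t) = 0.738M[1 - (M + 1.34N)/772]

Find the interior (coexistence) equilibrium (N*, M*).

Setting both brackets to zero gives the nullclines N + 1.16M = 712 and 1.34N + M = 772.
Substituting M = 772 - 1.34N into the first: N(1 - 1.16·1.34) = 712 - 1.16·772.
So N* = -184/-0.554 = 331, and then M* = 772 - 1.34·331 = 328.

N* ≈ 331, M* ≈ 328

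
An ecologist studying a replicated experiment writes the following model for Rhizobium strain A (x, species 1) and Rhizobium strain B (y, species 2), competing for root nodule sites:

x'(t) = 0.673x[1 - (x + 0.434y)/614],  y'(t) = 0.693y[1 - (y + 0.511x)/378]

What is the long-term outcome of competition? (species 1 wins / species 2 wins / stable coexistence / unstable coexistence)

Compare the nullcline intercepts: K1/α12 = 614/0.434 = 1410 > K2 = 378; K2/α21 = 378/0.511 = 740 > K1 = 614.
Since both inequalities hold, each species can invade when rare, so the interior equilibrium is stable.

stable coexistence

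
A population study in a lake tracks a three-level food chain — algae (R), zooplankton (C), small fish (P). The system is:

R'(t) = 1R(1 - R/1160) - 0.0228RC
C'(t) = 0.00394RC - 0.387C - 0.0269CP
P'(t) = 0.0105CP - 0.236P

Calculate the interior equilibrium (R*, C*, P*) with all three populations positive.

R* ≈ 566, C* ≈ 22.5, P* ≈ 68.4

From dP/dt = 0: 0.0105C* = 0.236, so C* = 22.5.
From dR/dt = 0: 1(1 - R*/1160) = 0.0228·22.5, giving R* = 1160·(1 - 0.512) = 566.
From dC/dt = 0: 0.00394·566 - 0.387 = 0.0269P*, so P* = 1.84/0.0269 = 68.4.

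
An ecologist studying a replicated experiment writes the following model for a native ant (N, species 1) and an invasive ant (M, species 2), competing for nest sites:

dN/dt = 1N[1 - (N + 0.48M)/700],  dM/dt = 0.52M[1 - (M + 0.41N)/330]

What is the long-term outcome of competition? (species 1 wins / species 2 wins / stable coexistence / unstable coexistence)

stable coexistence

Compare the nullcline intercepts: K1/α12 = 700/0.48 = 1460 > K2 = 330; K2/α21 = 330/0.41 = 805 > K1 = 700.
Since both inequalities hold, each species can invade when rare, so the interior equilibrium is stable.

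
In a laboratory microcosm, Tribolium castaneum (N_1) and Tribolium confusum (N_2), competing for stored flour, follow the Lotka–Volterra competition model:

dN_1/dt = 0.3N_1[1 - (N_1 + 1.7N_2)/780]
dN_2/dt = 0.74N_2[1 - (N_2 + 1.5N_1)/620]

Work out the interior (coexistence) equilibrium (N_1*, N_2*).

N_1* ≈ 177, N_2* ≈ 355

Setting both brackets to zero gives the nullclines N_1 + 1.7N_2 = 780 and 1.5N_1 + N_2 = 620.
Substituting N_2 = 620 - 1.5N_1 into the first: N_1(1 - 1.7·1.5) = 780 - 1.7·620.
So N_1* = -274/-1.55 = 177, and then N_2* = 620 - 1.5·177 = 355.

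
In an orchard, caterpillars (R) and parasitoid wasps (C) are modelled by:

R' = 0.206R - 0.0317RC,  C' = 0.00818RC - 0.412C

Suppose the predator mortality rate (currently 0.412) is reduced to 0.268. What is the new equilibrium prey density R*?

At the interior fixed point, setting dC/dt = 0 with C > 0 fixes R* = (predator death rate)/(RC coefficient) — independent of the other coefficients.
With the change, R* = 0.268/0.00818 = 32.8; it falls from 50.4.

R* ≈ 32.8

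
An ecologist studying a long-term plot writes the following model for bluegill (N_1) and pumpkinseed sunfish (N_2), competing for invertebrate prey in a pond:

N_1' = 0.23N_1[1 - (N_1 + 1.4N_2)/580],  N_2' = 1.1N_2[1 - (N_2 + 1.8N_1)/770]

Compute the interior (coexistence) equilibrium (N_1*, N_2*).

Setting both brackets to zero gives the nullclines N_1 + 1.4N_2 = 580 and 1.8N_1 + N_2 = 770.
Substituting N_2 = 770 - 1.8N_1 into the first: N_1(1 - 1.4·1.8) = 580 - 1.4·770.
So N_1* = -498/-1.52 = 328, and then N_2* = 770 - 1.8·328 = 180.

N_1* ≈ 328, N_2* ≈ 180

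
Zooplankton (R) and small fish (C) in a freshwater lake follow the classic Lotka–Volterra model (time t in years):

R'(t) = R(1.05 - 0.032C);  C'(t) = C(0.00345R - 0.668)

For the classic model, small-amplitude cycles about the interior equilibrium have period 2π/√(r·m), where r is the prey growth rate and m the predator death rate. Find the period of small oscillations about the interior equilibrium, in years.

Here r = 1.05 and m = 0.668, so r·m = 0.701.
ω = √0.701 = 0.837 per year, hence T = 2π/ω ≈ 7.5 years.

T ≈ 7.5 years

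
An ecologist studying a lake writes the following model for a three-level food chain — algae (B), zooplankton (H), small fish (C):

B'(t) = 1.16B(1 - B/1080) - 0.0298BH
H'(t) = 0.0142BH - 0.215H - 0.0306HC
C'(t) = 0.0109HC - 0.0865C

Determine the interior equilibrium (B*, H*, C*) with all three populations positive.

From dC/dt = 0: 0.0109H* = 0.0865, so H* = 7.94.
From dB/dt = 0: 1.16(1 - B*/1080) = 0.0298·7.94, giving B* = 1080·(1 - 0.204) = 860.
From dH/dt = 0: 0.0142·860 - 0.215 = 0.0306C*, so C* = 12/0.0306 = 392.

B* ≈ 860, H* ≈ 7.94, C* ≈ 392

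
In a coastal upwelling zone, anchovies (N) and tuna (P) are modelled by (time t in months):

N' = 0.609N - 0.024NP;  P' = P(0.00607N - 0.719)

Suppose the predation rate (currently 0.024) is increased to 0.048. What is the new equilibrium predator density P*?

At the interior fixed point, setting dN/dt = 0 with N > 0 fixes P* = (prey growth rate)/(NP coefficient) — independent of the other coefficients.
With the change, P* = 0.609/0.048 = 12.7; it falls from 25.4.

P* ≈ 12.7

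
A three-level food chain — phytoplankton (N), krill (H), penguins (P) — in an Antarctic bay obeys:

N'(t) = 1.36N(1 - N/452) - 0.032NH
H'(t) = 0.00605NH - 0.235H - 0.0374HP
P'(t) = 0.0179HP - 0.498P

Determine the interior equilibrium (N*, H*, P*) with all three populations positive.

From dP/dt = 0: 0.0179H* = 0.498, so H* = 27.8.
From dN/dt = 0: 1.36(1 - N*/452) = 0.032·27.8, giving N* = 452·(1 - 0.655) = 156.
From dH/dt = 0: 0.00605·156 - 0.235 = 0.0374P*, so P* = 0.709/0.0374 = 19.

N* ≈ 156, H* ≈ 27.8, P* ≈ 19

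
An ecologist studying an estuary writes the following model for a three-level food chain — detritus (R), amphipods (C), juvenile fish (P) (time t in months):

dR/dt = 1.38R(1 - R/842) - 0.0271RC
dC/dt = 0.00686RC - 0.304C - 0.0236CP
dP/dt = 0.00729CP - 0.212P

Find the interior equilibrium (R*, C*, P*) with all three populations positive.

From dP/dt = 0: 0.00729C* = 0.212, so C* = 29.1.
From dR/dt = 0: 1.38(1 - R*/842) = 0.0271·29.1, giving R* = 842·(1 - 0.571) = 361.
From dC/dt = 0: 0.00686·361 - 0.304 = 0.0236P*, so P* = 2.17/0.0236 = 92.1.

R* ≈ 361, C* ≈ 29.1, P* ≈ 92.1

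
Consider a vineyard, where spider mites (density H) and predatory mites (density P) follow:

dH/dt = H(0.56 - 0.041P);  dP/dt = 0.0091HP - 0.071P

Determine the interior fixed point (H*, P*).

H* ≈ 7.8, P* ≈ 13.7

Set dP/dt = 0 with P > 0: 0.0091H - 0.071 = 0, so H* = 0.071/0.0091 = 7.8.
Set dH/dt = 0 with H > 0: 0.56 - 0.041P = 0, so P* = 0.56/0.041 = 13.7.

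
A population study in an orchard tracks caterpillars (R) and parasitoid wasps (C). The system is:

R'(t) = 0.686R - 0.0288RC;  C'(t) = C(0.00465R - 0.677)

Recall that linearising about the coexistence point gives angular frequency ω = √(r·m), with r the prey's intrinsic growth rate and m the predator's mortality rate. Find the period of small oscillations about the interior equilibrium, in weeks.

Here r = 0.686 and m = 0.677, so r·m = 0.464.
ω = √0.464 = 0.681 per week, hence T = 2π/ω ≈ 9.22 weeks.

T ≈ 9.22 weeks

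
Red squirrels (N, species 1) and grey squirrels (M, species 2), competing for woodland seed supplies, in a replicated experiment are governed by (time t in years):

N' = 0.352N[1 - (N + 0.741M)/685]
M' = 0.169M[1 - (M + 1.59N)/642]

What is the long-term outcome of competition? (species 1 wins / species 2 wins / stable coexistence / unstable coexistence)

species 1 excludes species 2

Compare the nullcline intercepts: K1/α12 = 685/0.741 = 924 > K2 = 642; K2/α21 = 642/1.59 = 404 < K1 = 685.
Since the inequalities point opposite ways, species 1 can invade but species 2 cannot.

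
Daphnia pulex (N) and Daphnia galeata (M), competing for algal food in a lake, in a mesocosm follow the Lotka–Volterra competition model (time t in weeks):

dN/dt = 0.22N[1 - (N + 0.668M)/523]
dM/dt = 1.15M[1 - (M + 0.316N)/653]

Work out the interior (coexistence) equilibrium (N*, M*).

Setting both brackets to zero gives the nullclines N + 0.668M = 523 and 0.316N + M = 653.
Substituting M = 653 - 0.316N into the first: N(1 - 0.668·0.316) = 523 - 0.668·653.
So N* = 86.8/0.789 = 110, and then M* = 653 - 0.316·110 = 618.

N* ≈ 110, M* ≈ 618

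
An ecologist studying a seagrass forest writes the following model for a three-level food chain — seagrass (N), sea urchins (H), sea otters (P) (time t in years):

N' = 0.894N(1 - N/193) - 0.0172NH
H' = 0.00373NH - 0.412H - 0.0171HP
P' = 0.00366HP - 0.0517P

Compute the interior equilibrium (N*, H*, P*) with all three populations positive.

From dP/dt = 0: 0.00366H* = 0.0517, so H* = 14.1.
From dN/dt = 0: 0.894(1 - N*/193) = 0.0172·14.1, giving N* = 193·(1 - 0.272) = 141.
From dH/dt = 0: 0.00373·141 - 0.412 = 0.0171P*, so P* = 0.112/0.0171 = 6.56.

N* ≈ 141, H* ≈ 14.1, P* ≈ 6.56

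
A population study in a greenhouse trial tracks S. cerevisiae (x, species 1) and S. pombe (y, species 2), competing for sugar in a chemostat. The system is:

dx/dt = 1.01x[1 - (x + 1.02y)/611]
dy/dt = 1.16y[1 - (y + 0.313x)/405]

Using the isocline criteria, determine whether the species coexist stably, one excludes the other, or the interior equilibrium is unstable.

stable coexistence

Compare the nullcline intercepts: K1/α12 = 611/1.02 = 599 > K2 = 405; K2/α21 = 405/0.313 = 1290 > K1 = 611.
Since both inequalities hold, each species can invade when rare, so the interior equilibrium is stable.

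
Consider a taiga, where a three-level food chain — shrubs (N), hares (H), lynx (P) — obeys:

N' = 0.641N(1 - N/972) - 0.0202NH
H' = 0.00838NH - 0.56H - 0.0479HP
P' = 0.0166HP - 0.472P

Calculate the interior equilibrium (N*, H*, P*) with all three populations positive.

N* ≈ 101, H* ≈ 28.4, P* ≈ 5.99

From dP/dt = 0: 0.0166H* = 0.472, so H* = 28.4.
From dN/dt = 0: 0.641(1 - N*/972) = 0.0202·28.4, giving N* = 972·(1 - 0.896) = 101.
From dH/dt = 0: 0.00838·101 - 0.56 = 0.0479P*, so P* = 0.287/0.0479 = 5.99.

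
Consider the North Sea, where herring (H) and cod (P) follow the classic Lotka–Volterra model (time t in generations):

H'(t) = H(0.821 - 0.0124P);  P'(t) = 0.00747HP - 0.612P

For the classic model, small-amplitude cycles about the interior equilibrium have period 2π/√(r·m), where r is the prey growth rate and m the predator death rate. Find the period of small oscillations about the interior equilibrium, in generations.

T ≈ 8.86 generations

Here r = 0.821 and m = 0.612, so r·m = 0.502.
ω = √0.502 = 0.709 per generation, hence T = 2π/ω ≈ 8.86 generations.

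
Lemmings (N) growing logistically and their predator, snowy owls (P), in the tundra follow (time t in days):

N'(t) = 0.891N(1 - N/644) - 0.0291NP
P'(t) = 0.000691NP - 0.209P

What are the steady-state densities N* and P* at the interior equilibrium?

N* ≈ 302, P* ≈ 16.2

From dP/dt = 0 with P > 0: 0.000691N* = 0.209, so N* = 302.
Substitute into dN/dt = 0: 0.891(1 - 302/644) = 0.0291P*.
The bracket is 0.53, giving P* = 0.473/0.0291 = 16.2.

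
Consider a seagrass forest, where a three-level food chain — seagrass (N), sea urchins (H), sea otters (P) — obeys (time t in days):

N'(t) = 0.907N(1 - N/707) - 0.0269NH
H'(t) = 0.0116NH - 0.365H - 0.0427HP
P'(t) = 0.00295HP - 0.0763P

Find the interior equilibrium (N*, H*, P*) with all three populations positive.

N* ≈ 165, H* ≈ 25.9, P* ≈ 36.2

From dP/dt = 0: 0.00295H* = 0.0763, so H* = 25.9.
From dN/dt = 0: 0.907(1 - N*/707) = 0.0269·25.9, giving N* = 707·(1 - 0.767) = 165.
From dH/dt = 0: 0.0116·165 - 0.365 = 0.0427P*, so P* = 1.55/0.0427 = 36.2.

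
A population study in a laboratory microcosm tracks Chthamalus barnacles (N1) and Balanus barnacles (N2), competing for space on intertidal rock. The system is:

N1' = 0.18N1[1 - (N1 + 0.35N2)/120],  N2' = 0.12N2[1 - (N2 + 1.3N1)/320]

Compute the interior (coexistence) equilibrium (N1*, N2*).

Setting both brackets to zero gives the nullclines N1 + 0.35N2 = 120 and 1.3N1 + N2 = 320.
Substituting N2 = 320 - 1.3N1 into the first: N1(1 - 0.35·1.3) = 120 - 0.35·320.
So N1* = 8/0.545 = 14.7, and then N2* = 320 - 1.3·14.7 = 301.

N1* ≈ 14.7, N2* ≈ 301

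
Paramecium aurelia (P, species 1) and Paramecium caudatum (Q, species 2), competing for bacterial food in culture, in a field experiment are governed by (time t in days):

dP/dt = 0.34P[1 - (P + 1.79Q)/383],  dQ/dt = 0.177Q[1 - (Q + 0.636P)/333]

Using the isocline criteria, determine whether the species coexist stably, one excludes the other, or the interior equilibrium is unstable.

Compare the nullcline intercepts: K1/α12 = 383/1.79 = 214 < K2 = 333; K2/α21 = 333/0.636 = 524 > K1 = 383.
Since the inequalities point opposite ways, species 2 can invade but species 1 cannot.

species 2 excludes species 1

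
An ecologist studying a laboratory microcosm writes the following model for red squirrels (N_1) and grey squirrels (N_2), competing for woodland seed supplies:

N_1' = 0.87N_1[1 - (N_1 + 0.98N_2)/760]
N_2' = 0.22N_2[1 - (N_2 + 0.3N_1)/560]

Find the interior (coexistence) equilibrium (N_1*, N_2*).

Setting both brackets to zero gives the nullclines N_1 + 0.98N_2 = 760 and 0.3N_1 + N_2 = 560.
Substituting N_2 = 560 - 0.3N_1 into the first: N_1(1 - 0.98·0.3) = 760 - 0.98·560.
So N_1* = 211/0.706 = 299, and then N_2* = 560 - 0.3·299 = 470.

N_1* ≈ 299, N_2* ≈ 470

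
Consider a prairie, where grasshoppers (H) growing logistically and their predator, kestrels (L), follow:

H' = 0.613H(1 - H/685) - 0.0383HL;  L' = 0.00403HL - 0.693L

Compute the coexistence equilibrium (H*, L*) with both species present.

From dL/dt = 0 with L > 0: 0.00403H* = 0.693, so H* = 172.
Substitute into dH/dt = 0: 0.613(1 - 172/685) = 0.0383L*.
The bracket is 0.749, giving L* = 0.459/0.0383 = 12.

H* ≈ 172, L* ≈ 12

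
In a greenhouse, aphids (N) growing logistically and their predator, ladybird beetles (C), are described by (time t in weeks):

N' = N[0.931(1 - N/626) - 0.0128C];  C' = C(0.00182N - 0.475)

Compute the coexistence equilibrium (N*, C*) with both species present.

N* ≈ 261, C* ≈ 42.4

From dC/dt = 0 with C > 0: 0.00182N* = 0.475, so N* = 261.
Substitute into dN/dt = 0: 0.931(1 - 261/626) = 0.0128C*.
The bracket is 0.583, giving C* = 0.543/0.0128 = 42.4.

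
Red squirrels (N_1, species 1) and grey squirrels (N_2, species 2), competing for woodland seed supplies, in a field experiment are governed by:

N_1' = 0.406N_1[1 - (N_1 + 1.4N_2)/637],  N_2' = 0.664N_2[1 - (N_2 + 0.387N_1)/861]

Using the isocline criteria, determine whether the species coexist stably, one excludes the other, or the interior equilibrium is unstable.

species 2 excludes species 1

Compare the nullcline intercepts: K1/α12 = 637/1.4 = 455 < K2 = 861; K2/α21 = 861/0.387 = 2220 > K1 = 637.
Since the inequalities point opposite ways, species 2 can invade but species 1 cannot.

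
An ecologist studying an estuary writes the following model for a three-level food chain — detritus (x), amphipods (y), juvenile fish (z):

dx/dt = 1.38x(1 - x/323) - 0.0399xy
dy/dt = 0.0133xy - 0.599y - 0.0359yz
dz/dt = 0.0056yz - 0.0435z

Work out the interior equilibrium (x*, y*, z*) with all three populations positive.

x* ≈ 250, y* ≈ 7.77, z* ≈ 76.1

From dz/dt = 0: 0.0056y* = 0.0435, so y* = 7.77.
From dx/dt = 0: 1.38(1 - x*/323) = 0.0399·7.77, giving x* = 323·(1 - 0.225) = 250.
From dy/dt = 0: 0.0133·250 - 0.599 = 0.0359z*, so z* = 2.73/0.0359 = 76.1.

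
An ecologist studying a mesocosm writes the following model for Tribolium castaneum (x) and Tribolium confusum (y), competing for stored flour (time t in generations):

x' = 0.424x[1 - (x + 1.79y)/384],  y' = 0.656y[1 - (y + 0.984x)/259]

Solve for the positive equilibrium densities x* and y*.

Setting both brackets to zero gives the nullclines x + 1.79y = 384 and 0.984x + y = 259.
Substituting y = 259 - 0.984x into the first: x(1 - 1.79·0.984) = 384 - 1.79·259.
So x* = -79.6/-0.761 = 105, and then y* = 259 - 0.984·105 = 156.

x* ≈ 105, y* ≈ 156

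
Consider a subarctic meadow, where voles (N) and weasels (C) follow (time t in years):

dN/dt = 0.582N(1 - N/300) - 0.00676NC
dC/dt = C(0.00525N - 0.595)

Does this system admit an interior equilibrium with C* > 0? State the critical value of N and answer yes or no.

Threshold N = 113; K > 113, so yes, the predator persists.

The predator equation gives dC/dt > 0 only when N > 0.595/0.00525 = 113.
Without the predator, N → K = 300. Since 300 > 113, the predator can invade and persist.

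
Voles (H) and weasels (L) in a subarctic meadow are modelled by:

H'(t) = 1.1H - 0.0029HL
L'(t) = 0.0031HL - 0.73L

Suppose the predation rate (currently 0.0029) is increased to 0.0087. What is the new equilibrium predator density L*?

At the interior fixed point, setting dH/dt = 0 with H > 0 fixes L* = (prey growth rate)/(HL coefficient) — independent of the other coefficients.
With the change, L* = 1.1/0.0087 = 126; it falls from 379.

L* ≈ 126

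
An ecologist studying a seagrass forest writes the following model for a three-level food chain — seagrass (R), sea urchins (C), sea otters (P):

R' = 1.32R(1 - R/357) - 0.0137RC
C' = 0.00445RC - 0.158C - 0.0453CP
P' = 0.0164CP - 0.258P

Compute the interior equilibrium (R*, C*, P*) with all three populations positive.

R* ≈ 299, C* ≈ 15.7, P* ≈ 25.9

From dP/dt = 0: 0.0164C* = 0.258, so C* = 15.7.
From dR/dt = 0: 1.32(1 - R*/357) = 0.0137·15.7, giving R* = 357·(1 - 0.163) = 299.
From dC/dt = 0: 0.00445·299 - 0.158 = 0.0453P*, so P* = 1.17/0.0453 = 25.9.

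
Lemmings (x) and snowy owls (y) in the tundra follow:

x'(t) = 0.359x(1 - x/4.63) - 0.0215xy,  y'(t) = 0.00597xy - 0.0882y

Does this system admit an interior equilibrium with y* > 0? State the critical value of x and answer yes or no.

The predator equation gives dy/dt > 0 only when x > 0.0882/0.00597 = 14.8.
Without the predator, x → K = 4.63. Since 4.63 < 14.8, the predator cannot invade.

Threshold x = 14.8; K < 14.8, so no, the predator goes extinct.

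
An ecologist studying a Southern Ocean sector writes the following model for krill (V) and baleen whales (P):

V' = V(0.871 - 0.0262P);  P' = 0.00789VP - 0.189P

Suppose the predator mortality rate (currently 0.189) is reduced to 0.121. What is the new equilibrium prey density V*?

V* ≈ 15.3

At the interior fixed point, setting dP/dt = 0 with P > 0 fixes V* = (predator death rate)/(VP coefficient) — independent of the other coefficients.
With the change, V* = 0.121/0.00789 = 15.3; it falls from 24.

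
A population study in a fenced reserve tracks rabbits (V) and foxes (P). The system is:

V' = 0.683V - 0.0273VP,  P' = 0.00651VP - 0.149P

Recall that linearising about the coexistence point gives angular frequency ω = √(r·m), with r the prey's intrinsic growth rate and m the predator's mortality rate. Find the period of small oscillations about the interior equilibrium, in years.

T ≈ 19.7 years

Here r = 0.683 and m = 0.149, so r·m = 0.102.
ω = √0.102 = 0.319 per year, hence T = 2π/ω ≈ 19.7 years.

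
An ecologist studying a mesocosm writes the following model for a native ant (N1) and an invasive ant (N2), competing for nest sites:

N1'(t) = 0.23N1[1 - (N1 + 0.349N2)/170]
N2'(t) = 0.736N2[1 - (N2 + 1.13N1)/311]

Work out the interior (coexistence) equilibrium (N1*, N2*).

N1* ≈ 101, N2* ≈ 196

Setting both brackets to zero gives the nullclines N1 + 0.349N2 = 170 and 1.13N1 + N2 = 311.
Substituting N2 = 311 - 1.13N1 into the first: N1(1 - 0.349·1.13) = 170 - 0.349·311.
So N1* = 61.5/0.606 = 101, and then N2* = 311 - 1.13·101 = 196.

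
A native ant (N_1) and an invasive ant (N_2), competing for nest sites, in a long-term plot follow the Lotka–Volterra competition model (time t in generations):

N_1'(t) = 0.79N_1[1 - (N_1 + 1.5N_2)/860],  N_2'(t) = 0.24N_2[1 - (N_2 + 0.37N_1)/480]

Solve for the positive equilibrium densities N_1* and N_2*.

N_1* ≈ 315, N_2* ≈ 364

Setting both brackets to zero gives the nullclines N_1 + 1.5N_2 = 860 and 0.37N_1 + N_2 = 480.
Substituting N_2 = 480 - 0.37N_1 into the first: N_1(1 - 1.5·0.37) = 860 - 1.5·480.
So N_1* = 140/0.445 = 315, and then N_2* = 480 - 0.37·315 = 364.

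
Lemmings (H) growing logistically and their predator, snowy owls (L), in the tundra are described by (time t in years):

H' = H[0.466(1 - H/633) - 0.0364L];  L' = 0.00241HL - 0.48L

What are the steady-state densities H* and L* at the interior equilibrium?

H* ≈ 199, L* ≈ 8.77

From dL/dt = 0 with L > 0: 0.00241H* = 0.48, so H* = 199.
Substitute into dH/dt = 0: 0.466(1 - 199/633) = 0.0364L*.
The bracket is 0.685, giving L* = 0.319/0.0364 = 8.77.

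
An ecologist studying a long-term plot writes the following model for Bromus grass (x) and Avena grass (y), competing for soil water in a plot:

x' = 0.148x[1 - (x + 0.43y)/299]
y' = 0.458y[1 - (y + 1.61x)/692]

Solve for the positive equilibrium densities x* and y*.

Setting both brackets to zero gives the nullclines x + 0.43y = 299 and 1.61x + y = 692.
Substituting y = 692 - 1.61x into the first: x(1 - 0.43·1.61) = 299 - 0.43·692.
So x* = 1.44/0.308 = 4.68, and then y* = 692 - 1.61·4.68 = 684.

x* ≈ 4.68, y* ≈ 684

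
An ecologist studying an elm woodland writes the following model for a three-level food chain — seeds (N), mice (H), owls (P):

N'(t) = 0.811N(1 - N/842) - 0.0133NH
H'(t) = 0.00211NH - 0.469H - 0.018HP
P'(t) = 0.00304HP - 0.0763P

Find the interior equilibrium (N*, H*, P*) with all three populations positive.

N* ≈ 495, H* ≈ 25.1, P* ≈ 32

From dP/dt = 0: 0.00304H* = 0.0763, so H* = 25.1.
From dN/dt = 0: 0.811(1 - N*/842) = 0.0133·25.1, giving N* = 842·(1 - 0.412) = 495.
From dH/dt = 0: 0.00211·495 - 0.469 = 0.018P*, so P* = 0.576/0.018 = 32.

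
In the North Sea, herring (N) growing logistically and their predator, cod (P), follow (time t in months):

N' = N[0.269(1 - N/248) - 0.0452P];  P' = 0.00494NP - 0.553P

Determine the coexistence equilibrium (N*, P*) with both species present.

From dP/dt = 0 with P > 0: 0.00494N* = 0.553, so N* = 112.
Substitute into dN/dt = 0: 0.269(1 - 112/248) = 0.0452P*.
The bracket is 0.549, giving P* = 0.148/0.0452 = 3.26.

N* ≈ 112, P* ≈ 3.26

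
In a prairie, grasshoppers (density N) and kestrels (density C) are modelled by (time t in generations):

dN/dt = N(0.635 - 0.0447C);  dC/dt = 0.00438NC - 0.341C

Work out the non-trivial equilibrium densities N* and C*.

Set dC/dt = 0 with C > 0: 0.00438N - 0.341 = 0, so N* = 0.341/0.00438 = 77.9.
Set dN/dt = 0 with N > 0: 0.635 - 0.0447C = 0, so C* = 0.635/0.0447 = 14.2.

N* ≈ 77.9, C* ≈ 14.2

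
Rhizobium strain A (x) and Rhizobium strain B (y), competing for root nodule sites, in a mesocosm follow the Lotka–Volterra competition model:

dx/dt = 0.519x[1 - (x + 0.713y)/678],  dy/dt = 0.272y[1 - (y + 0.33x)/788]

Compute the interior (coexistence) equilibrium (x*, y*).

Setting both brackets to zero gives the nullclines x + 0.713y = 678 and 0.33x + y = 788.
Substituting y = 788 - 0.33x into the first: x(1 - 0.713·0.33) = 678 - 0.713·788.
So x* = 116/0.765 = 152, and then y* = 788 - 0.33·152 = 738.

x* ≈ 152, y* ≈ 738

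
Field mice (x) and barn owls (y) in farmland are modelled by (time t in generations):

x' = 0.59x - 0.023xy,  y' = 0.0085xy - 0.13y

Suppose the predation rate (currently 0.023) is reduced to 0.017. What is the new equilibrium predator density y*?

At the interior fixed point, setting dx/dt = 0 with x > 0 fixes y* = (prey growth rate)/(xy coefficient) — independent of the other coefficients.
With the change, y* = 0.59/0.017 = 34.7; it rises from 25.7.

y* ≈ 34.7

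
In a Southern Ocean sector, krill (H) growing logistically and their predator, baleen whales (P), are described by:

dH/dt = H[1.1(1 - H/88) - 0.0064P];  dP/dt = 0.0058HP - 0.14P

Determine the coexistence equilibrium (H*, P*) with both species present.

H* ≈ 24.1, P* ≈ 125

From dP/dt = 0 with P > 0: 0.0058H* = 0.14, so H* = 24.1.
Substitute into dH/dt = 0: 1.1(1 - 24.1/88) = 0.0064P*.
The bracket is 0.726, giving P* = 0.798/0.0064 = 125.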